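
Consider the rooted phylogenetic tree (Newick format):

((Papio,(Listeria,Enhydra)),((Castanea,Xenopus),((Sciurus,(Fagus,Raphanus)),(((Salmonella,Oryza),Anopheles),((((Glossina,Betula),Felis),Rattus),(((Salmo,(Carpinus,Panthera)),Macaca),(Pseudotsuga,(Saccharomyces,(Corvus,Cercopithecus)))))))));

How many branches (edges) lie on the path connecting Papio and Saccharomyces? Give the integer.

10

The MRCA of Papio and Saccharomyces is the root of the tree.
From Papio up to that node: 2 branches. From Saccharomyces up to the same node: 8 branches. Total: 2 + 8 = 10.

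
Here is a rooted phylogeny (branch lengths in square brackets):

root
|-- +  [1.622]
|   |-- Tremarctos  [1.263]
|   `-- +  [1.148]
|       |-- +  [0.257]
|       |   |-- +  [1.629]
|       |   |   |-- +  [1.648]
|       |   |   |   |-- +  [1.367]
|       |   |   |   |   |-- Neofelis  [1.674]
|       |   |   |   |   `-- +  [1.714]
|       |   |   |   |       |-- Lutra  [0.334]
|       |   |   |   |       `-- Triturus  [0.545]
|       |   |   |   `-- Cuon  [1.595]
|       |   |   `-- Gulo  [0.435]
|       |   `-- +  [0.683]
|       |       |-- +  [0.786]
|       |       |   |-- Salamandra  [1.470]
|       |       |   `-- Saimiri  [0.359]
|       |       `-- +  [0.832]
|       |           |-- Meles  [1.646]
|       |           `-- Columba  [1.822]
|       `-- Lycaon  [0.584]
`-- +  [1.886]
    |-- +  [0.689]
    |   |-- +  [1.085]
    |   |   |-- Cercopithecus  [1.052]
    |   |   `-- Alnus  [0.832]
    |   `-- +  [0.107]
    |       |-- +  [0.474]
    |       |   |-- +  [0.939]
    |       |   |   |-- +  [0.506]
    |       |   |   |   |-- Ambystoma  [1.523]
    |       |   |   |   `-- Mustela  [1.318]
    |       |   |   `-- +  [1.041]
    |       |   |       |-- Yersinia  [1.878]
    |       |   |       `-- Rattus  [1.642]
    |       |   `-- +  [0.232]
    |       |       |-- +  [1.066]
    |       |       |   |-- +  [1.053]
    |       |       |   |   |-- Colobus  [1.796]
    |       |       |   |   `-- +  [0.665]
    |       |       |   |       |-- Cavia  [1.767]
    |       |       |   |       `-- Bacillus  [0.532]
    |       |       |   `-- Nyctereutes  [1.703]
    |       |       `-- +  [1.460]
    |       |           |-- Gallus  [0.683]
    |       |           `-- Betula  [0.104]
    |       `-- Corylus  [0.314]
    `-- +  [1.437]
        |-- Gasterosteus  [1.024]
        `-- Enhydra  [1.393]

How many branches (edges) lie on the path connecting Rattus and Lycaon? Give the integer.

10

The MRCA of Rattus and Lycaon is the root of the tree.
From Rattus up to that node: 7 branches. From Lycaon up to the same node: 3 branches. Total: 7 + 3 = 10.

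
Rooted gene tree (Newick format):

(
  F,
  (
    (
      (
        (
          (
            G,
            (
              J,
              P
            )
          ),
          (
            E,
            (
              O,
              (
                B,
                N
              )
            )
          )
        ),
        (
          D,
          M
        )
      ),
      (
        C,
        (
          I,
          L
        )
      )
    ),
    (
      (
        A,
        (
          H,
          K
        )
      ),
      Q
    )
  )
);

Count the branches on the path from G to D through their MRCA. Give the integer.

5

The MRCA of G and D is the node subtending (((G,(J,P)),(E,(O,(B,N)))),(D,M)).
From G up to that node: 3 branches. From D up to the same node: 2 branches. Total: 3 + 2 = 5.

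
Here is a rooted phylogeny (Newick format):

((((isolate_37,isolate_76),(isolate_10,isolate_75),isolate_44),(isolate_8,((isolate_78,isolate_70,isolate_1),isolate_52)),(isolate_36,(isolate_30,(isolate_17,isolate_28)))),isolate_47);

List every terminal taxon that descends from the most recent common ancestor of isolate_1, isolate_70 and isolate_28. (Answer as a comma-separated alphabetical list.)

isolate_1, isolate_10, isolate_17, isolate_28, isolate_30, isolate_36, isolate_37, isolate_44, isolate_52, isolate_70, isolate_75, isolate_76, isolate_78, isolate_8

Tracing isolate_1: it sits inside (isolate_78,isolate_70,isolate_1).
Tracing isolate_70: it sits inside (isolate_78,isolate_70,isolate_1).
Tracing isolate_28: it sits inside (isolate_17,isolate_28).
The smallest clade enclosing all 3 is (((isolate_37,isolate_76),(isolate_10,isolate_75),isolate_44),(isolate_8,((isolate_78,isolate_70,isolate_1),isolate_52)),(isolate_36,(isolate_30,(isolate_17,isolate_28)))); the answer is its 14 terminal taxa in alphabetical order.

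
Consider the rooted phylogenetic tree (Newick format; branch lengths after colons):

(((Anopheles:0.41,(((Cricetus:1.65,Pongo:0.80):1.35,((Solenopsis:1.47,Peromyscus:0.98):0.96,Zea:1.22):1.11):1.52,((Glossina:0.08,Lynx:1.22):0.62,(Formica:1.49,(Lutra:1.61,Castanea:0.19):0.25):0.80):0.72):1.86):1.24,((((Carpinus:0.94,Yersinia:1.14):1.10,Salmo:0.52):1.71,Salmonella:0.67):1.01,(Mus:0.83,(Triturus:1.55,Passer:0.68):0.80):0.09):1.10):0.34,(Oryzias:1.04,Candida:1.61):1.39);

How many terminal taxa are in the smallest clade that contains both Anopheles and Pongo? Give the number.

11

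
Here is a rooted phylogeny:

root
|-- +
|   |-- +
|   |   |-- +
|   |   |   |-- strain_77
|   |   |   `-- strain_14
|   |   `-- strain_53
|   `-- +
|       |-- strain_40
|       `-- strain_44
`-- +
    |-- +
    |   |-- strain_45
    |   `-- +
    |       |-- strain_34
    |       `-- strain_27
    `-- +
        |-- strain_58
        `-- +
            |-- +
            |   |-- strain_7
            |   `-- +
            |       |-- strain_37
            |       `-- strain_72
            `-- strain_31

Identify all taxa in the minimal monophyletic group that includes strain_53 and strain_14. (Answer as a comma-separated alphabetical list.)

strain_14, strain_53, strain_77

Tracing strain_53: it sits inside ((strain_77,strain_14),strain_53).
Tracing strain_14: it sits inside (strain_77,strain_14).
The smallest clade enclosing both is ((strain_77,strain_14),strain_53); the answer is its 3 terminal taxa in alphabetical order.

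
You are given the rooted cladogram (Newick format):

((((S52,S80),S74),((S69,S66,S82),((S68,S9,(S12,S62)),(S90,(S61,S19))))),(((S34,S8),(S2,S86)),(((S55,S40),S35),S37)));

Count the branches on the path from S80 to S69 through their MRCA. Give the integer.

The MRCA of S80 and S69 is the node subtending (((S52,S80),S74),((S69,S66,S82),((S68,S9,(S12,S62)),(S90,(S61,S19))))).
From S80 up to that node: 3 branches. From S69 up to the same node: 3 branches. Total: 3 + 3 = 6.

6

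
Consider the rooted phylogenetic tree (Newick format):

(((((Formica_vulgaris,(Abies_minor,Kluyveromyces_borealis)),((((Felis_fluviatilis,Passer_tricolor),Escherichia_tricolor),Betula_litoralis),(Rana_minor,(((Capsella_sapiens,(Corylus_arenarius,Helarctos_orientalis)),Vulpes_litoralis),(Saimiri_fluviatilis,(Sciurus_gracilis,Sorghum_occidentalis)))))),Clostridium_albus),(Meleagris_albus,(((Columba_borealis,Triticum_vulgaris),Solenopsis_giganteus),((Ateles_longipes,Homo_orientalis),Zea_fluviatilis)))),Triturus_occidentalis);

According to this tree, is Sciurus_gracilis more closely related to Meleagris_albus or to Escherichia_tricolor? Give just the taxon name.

The MRCA of Sciurus_gracilis and Escherichia_tricolor subtends ((((Felis_fluviatilis,Passer_tricolor),Escherichia_tricolor),Betula_litoralis),(Rana_minor,(((Capsella_sapiens,(Corylus_arenarius,Helarctos_orientalis)),Vulpes_litoralis),(Saimiri_fluviatilis,(Sciurus_gracilis,Sorghum_occidentalis))))) (12 taxa).
The MRCA of Sciurus_gracilis and Meleagris_albus subtends ((((Formica_vulgaris,(Abies_minor,Kluyveromyces_borealis)),((((Felis_fluviatilis,Passer_tricolor),Escherichia_tricolor),Betula_litoralis),(Rana_minor,(((Capsella_sapiens,(Corylus_arenarius,Helarctos_orientalis)),Vulpes_litoralis),(Saimiri_fluviatilis,(Sciurus_gracilis,Sorghum_occidentalis)))))),Clostridium_albus),(Meleagris_albus,(((Columba_borealis,Triticum_vulgaris),Solenopsis_giganteus),((Ateles_longipes,Homo_orientalis),Zea_fluviatilis)))) (23 taxa).
The first is nested inside the second, so Sciurus_gracilis shares a more recent common ancestor with Escherichia_tricolor.

Escherichia_tricolor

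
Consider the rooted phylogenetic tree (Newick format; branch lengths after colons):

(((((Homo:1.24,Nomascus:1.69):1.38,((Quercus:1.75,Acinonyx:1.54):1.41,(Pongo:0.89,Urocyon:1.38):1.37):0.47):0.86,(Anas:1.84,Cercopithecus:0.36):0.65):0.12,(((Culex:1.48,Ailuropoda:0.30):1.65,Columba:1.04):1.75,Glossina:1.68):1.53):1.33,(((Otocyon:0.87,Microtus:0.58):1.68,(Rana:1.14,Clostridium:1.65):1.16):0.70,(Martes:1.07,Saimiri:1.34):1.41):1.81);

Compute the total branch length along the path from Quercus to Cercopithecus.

The path runs Quercus → … → MRCA → … → Cercopithecus; the MRCA is the node subtending (((Homo,Nomascus),((Quercus,Acinonyx),(Pongo,Urocyon))),(Anas,Cercopithecus)).
Branch lengths along that path: 1.75 + 1.41 + 0.47 + 0.86 + 0.65 + 0.36 = 5.50.

5.50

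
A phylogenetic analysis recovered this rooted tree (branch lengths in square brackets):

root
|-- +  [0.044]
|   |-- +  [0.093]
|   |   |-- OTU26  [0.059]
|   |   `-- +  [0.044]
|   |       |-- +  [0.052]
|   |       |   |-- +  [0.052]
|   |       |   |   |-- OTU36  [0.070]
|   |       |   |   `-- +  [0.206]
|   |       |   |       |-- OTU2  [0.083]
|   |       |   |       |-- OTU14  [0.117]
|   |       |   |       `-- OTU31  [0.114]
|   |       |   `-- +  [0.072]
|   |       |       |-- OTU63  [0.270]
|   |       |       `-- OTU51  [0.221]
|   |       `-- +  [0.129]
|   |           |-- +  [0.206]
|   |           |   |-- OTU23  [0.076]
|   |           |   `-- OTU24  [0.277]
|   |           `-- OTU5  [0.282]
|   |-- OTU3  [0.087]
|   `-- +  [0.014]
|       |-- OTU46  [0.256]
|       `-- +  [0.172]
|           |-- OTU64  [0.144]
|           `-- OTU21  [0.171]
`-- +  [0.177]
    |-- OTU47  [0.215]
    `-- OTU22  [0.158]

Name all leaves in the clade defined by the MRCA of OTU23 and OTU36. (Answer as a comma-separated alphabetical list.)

OTU14, OTU2, OTU23, OTU24, OTU31, OTU36, OTU5, OTU51, OTU63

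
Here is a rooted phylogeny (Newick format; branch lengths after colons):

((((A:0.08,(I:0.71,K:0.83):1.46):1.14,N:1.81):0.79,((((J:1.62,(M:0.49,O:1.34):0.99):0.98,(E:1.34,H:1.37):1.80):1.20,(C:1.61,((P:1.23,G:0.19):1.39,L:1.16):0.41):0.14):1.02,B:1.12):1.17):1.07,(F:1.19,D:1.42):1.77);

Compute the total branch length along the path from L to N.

6.50

The path runs L → … → MRCA → … → N; the MRCA is the node subtending (((A,(I,K)),N),((((J,(M,O)),(E,H)),(C,((P,G),L))),B)).
Branch lengths along that path: 1.16 + 0.41 + 0.14 + 1.02 + 1.17 + 0.79 + 1.81 = 6.50.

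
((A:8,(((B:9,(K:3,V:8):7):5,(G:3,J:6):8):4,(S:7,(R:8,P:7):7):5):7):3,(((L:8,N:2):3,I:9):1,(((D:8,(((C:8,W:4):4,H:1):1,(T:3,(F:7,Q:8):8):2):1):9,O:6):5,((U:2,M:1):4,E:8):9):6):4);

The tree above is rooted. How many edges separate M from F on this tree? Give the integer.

The MRCA of M and F is the node subtending (((D,(((C,W),H),(T,(F,Q)))),O),((U,M),E)).
From M up to that node: 3 branches. From F up to the same node: 6 branches. Total: 3 + 6 = 9.

9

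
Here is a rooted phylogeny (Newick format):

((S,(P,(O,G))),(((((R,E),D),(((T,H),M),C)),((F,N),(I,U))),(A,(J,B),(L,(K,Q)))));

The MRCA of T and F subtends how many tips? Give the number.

11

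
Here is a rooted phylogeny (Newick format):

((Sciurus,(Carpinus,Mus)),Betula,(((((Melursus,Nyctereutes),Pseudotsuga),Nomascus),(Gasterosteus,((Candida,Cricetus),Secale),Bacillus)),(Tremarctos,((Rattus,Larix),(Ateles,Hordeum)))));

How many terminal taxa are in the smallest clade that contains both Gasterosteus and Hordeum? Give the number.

The MRCA of Gasterosteus and Hordeum is the node subtending (((((Melursus,Nyctereutes),Pseudotsuga),Nomascus),(Gasterosteus,((Candida,Cricetus),Secale),Bacillus)),(Tremarctos,((Rattus,Larix),(Ateles,Hordeum)))).
That clade contains 14 terminal taxa: Ateles, Bacillus, Candida, Cricetus, Gasterosteus, Hordeum, Larix, Melursus, Nomascus, Nyctereutes, Pseudotsuga, Rattus, Secale, Tremarctos.

14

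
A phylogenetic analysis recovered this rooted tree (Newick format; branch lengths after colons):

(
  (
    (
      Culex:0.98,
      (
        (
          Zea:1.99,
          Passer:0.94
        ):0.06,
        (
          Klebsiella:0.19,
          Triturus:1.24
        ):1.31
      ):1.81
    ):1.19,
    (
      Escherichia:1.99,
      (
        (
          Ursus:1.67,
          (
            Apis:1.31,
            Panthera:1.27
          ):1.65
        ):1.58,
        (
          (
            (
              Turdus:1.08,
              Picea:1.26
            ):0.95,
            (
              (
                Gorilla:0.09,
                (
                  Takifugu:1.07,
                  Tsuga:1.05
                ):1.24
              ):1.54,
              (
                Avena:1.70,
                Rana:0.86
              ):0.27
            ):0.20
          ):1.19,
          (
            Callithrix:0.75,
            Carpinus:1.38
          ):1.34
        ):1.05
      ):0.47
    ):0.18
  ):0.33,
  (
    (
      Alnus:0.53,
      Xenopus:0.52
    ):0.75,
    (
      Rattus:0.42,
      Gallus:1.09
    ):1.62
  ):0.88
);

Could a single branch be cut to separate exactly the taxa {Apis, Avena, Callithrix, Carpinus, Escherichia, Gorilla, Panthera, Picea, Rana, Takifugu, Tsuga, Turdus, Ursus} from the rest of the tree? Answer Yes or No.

Yes

The most recent common ancestor of these taxa subtends (Escherichia,((Ursus,(Apis,Panthera)),(((Turdus,Picea),((Gorilla,(Takifugu,Tsuga)),(Avena,Rana))),(Callithrix,Carpinus)))).
That clade has exactly 13 tips — every listed taxon and nothing else — so the group is monophyletic.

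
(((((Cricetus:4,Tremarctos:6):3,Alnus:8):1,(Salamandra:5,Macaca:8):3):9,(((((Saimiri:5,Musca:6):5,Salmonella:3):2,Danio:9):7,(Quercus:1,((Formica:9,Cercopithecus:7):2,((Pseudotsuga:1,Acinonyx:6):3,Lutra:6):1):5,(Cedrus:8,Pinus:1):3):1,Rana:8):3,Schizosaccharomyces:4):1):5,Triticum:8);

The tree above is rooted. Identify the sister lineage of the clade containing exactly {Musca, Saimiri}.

Salmonella

The clade containing exactly {Musca, Saimiri} attaches to the tree at the node subtending ((Saimiri,Musca),Salmonella).
The other lineage descending from that same node — the sister group — is the single tip Salmonella.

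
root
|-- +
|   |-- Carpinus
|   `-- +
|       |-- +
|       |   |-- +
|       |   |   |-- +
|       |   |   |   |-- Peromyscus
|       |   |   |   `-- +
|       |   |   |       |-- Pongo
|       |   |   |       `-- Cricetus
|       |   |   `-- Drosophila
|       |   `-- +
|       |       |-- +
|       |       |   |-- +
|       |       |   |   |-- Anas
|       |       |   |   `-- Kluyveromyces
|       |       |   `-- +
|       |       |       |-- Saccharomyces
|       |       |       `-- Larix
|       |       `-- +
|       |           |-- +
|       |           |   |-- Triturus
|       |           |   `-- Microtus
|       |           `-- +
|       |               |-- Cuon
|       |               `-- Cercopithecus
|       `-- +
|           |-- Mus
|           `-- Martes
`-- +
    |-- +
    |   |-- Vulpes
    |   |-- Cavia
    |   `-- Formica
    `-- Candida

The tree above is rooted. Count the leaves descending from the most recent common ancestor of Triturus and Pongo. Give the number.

The MRCA of Triturus and Pongo is the node subtending (((Peromyscus,(Pongo,Cricetus)),Drosophila),(((Anas,Kluyveromyces),(Saccharomyces,Larix)),((Triturus,Microtus),(Cuon,Cercopithecus)))).
That clade contains 12 terminal taxa: Anas, Cercopithecus, Cricetus, Cuon, Drosophila, Kluyveromyces, Larix, Microtus, Peromyscus, Pongo, Saccharomyces, Triturus.

12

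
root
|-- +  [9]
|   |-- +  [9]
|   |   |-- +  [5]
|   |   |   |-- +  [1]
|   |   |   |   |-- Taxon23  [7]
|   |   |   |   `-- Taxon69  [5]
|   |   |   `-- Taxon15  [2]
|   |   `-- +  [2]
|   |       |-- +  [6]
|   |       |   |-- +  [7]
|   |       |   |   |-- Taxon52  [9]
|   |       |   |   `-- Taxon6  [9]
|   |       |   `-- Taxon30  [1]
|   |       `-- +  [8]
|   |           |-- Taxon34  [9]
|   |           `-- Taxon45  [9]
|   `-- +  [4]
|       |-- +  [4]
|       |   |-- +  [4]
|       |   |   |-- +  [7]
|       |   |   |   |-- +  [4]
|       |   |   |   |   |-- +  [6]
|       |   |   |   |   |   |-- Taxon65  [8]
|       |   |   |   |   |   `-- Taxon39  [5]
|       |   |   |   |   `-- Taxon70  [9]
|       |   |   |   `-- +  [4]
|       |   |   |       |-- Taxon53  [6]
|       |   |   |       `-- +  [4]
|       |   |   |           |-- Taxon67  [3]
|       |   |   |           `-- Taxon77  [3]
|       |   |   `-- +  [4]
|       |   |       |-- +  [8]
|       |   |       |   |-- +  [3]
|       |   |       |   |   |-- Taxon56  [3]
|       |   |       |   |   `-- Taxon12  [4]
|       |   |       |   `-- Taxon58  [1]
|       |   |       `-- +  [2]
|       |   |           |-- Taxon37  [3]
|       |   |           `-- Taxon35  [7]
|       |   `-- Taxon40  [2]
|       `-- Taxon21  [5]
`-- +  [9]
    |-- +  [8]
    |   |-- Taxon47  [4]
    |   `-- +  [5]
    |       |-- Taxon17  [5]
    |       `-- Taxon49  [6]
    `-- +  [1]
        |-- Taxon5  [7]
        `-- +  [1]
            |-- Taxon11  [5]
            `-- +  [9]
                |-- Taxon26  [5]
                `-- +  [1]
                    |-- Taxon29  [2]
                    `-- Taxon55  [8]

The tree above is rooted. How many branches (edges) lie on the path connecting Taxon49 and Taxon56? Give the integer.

12

The MRCA of Taxon49 and Taxon56 is the root of the tree.
From Taxon49 up to that node: 4 branches. From Taxon56 up to the same node: 8 branches. Total: 4 + 8 = 12.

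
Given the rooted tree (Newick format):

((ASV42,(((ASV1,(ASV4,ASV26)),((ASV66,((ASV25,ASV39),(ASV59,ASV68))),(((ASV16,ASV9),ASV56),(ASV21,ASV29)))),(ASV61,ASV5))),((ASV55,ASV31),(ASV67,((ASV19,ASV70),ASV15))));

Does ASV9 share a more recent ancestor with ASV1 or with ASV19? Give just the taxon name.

ASV1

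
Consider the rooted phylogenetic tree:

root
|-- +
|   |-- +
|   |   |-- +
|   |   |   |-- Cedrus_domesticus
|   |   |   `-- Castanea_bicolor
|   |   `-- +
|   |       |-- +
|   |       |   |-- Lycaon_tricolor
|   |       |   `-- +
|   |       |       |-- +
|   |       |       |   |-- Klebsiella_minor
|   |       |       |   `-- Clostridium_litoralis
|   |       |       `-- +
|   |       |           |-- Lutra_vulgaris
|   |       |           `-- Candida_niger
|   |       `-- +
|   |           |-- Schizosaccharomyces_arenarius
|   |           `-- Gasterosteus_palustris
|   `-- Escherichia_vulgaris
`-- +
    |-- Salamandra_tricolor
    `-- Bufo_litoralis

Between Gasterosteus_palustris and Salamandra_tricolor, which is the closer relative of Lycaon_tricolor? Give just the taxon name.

The MRCA of Lycaon_tricolor and Gasterosteus_palustris subtends ((Lycaon_tricolor,((Klebsiella_minor,Clostridium_litoralis),(Lutra_vulgaris,Candida_niger))),(Schizosaccharomyces_arenarius,Gasterosteus_palustris)) (7 taxa).
The MRCA of Lycaon_tricolor and Salamandra_tricolor is the root, subtending the entire tree (12 taxa).
The first is nested inside the second, so Lycaon_tricolor shares a more recent common ancestor with Gasterosteus_palustris.

Gasterosteus_palustris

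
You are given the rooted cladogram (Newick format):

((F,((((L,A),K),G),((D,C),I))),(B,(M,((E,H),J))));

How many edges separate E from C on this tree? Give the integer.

10

The MRCA of E and C is the root of the tree.
From E up to that node: 5 branches. From C up to the same node: 5 branches. Total: 5 + 5 = 10.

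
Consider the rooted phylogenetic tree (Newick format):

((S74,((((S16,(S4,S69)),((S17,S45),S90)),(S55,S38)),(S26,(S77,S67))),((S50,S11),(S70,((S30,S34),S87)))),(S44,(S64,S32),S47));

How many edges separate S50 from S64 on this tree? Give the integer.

7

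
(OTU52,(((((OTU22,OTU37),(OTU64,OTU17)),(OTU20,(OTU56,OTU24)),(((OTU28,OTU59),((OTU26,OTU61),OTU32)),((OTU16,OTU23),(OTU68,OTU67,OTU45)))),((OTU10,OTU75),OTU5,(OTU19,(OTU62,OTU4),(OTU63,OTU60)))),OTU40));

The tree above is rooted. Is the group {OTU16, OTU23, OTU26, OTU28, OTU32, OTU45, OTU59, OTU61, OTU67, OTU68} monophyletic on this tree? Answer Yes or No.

The most recent common ancestor of these taxa subtends (((OTU28,OTU59),((OTU26,OTU61),OTU32)),((OTU16,OTU23),(OTU68,OTU67,OTU45))).
That clade has exactly 10 tips — every listed taxon and nothing else — so the group is monophyletic.

Yes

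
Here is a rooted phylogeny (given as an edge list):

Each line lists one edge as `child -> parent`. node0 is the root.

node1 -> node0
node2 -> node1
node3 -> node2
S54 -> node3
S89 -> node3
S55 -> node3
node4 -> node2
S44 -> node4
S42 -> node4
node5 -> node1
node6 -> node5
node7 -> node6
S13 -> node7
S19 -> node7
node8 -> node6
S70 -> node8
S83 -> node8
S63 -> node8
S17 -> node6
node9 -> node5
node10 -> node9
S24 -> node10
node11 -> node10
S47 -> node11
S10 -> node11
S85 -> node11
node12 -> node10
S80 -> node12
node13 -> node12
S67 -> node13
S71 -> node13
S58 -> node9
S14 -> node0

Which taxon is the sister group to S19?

S13

S19 attaches to the tree at the node subtending (S13,S19).
The other lineage descending from that same node — the sister group — is the single tip S13.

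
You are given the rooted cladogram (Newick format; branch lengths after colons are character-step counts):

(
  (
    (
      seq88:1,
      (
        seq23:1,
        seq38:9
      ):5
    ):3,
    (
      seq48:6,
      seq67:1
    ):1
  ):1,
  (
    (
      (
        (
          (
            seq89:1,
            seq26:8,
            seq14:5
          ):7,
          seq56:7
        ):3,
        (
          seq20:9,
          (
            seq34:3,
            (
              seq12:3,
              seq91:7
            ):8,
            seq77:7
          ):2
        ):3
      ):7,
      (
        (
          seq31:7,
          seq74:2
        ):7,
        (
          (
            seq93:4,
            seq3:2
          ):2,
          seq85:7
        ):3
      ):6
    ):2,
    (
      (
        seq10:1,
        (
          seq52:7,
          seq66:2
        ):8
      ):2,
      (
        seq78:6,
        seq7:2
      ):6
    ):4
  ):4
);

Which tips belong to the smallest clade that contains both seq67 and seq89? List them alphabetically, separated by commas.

Tracing seq67: it sits inside (seq48,seq67).
Tracing seq89: it sits inside (seq89,seq26,seq14).
The smallest clade enclosing both is the whole tree (their MRCA is the root), so the answer is all 24 tips in alphabetical order.

seq10, seq12, seq14, seq20, seq23, seq26, seq3, seq31, seq34, seq38, seq48, seq52, seq56, seq66, seq67, seq7, seq74, seq77, seq78, seq85, seq88, seq89, seq91, seq93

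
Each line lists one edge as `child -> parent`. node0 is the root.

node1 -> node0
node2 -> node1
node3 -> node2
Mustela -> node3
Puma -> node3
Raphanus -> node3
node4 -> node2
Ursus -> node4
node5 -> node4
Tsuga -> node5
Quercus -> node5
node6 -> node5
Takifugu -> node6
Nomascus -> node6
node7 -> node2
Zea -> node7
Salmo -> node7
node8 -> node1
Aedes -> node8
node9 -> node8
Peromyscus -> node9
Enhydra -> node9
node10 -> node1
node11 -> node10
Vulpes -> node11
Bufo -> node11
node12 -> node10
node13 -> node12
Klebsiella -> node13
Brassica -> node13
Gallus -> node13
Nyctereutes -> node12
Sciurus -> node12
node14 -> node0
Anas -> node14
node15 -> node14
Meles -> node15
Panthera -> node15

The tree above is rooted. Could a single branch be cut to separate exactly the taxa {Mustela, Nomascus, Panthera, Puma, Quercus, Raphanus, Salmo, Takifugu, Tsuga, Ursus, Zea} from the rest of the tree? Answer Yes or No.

No

The MRCA of the listed taxa is the root, so the smallest clade containing them is the whole tree.
That clade also contains Aedes, Anas, Brassica, Bufo, Enhydra, Gallus, Klebsiella, Meles, Nyctereutes, Peromyscus, Sciurus, Vulpes, which are not in the proposed group, so the group is not monophyletic.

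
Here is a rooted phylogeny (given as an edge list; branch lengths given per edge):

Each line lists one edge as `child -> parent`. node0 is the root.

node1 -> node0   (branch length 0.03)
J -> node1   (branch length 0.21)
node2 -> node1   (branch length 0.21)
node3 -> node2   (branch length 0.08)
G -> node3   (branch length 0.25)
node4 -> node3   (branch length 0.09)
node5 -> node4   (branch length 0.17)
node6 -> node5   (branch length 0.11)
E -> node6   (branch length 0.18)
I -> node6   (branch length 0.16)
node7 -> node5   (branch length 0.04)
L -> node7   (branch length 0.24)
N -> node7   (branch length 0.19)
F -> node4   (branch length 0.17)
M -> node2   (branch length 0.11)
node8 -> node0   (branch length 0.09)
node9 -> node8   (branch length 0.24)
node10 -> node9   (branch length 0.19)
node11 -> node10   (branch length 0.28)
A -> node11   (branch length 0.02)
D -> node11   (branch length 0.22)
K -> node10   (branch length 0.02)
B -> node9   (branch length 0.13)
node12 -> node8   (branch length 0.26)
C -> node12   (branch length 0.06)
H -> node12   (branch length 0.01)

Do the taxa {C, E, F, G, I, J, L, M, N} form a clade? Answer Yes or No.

No

The MRCA of the listed taxa is the root, so the smallest clade containing them is the whole tree.
That clade also contains A, B, D, H, K, which are not in the proposed group, so the group is not monophyletic.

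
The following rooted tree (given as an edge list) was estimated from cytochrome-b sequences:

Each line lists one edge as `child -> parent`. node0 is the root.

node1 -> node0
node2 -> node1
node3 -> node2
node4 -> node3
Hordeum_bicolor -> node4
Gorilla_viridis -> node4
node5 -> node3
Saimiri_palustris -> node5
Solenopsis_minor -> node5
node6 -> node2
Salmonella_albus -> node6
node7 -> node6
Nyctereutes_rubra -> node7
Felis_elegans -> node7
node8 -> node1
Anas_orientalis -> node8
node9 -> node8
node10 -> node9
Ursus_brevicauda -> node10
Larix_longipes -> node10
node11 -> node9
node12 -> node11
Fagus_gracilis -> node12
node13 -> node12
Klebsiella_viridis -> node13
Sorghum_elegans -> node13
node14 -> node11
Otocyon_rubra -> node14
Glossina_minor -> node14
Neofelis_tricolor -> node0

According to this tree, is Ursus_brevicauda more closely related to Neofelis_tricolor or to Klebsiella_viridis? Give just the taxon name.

The MRCA of Ursus_brevicauda and Klebsiella_viridis subtends ((Ursus_brevicauda,Larix_longipes),((Fagus_gracilis,(Klebsiella_viridis,Sorghum_elegans)),(Otocyon_rubra,Glossina_minor))) (7 taxa).
The MRCA of Ursus_brevicauda and Neofelis_tricolor is the root, subtending the entire tree (16 taxa).
The first is nested inside the second, so Ursus_brevicauda shares a more recent common ancestor with Klebsiella_viridis.

Klebsiella_viridis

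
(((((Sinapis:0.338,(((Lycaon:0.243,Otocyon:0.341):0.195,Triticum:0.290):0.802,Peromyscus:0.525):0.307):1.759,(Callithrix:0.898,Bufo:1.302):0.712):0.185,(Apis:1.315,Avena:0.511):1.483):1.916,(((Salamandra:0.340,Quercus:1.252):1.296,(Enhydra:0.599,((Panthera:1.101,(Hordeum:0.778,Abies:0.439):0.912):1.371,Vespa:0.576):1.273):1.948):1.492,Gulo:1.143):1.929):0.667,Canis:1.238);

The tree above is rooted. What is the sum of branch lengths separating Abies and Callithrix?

The path runs Abies → … → MRCA → … → Callithrix; the MRCA is the node subtending ((((Sinapis,(((Lycaon,Otocyon),Triticum),Peromyscus)),(Callithrix,Bufo)),(Apis,Avena)),(((Salamandra,Quercus),(Enhydra,((Panthera,(Hordeum,Abies)),Vespa))),Gulo)).
Branch lengths along that path: 0.439 + 0.912 + 1.371 + 1.273 + 1.948 + 1.492 + 1.929 + 1.916 + 0.185 + 0.712 + 0.898 = 13.075.

13.075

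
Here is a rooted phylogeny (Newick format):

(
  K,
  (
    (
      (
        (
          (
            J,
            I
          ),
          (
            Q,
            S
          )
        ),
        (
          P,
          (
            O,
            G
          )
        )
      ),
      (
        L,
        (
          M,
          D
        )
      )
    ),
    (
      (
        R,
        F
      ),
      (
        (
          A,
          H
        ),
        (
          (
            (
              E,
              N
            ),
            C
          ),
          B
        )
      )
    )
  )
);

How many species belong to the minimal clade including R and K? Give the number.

The MRCA of R and K is the root, so the clade is the entire tree.
That clade contains 19 terminal taxa: A, B, C, D, E, F, G, H, I, J, K, L, M, N, O, P, Q, R, S.

19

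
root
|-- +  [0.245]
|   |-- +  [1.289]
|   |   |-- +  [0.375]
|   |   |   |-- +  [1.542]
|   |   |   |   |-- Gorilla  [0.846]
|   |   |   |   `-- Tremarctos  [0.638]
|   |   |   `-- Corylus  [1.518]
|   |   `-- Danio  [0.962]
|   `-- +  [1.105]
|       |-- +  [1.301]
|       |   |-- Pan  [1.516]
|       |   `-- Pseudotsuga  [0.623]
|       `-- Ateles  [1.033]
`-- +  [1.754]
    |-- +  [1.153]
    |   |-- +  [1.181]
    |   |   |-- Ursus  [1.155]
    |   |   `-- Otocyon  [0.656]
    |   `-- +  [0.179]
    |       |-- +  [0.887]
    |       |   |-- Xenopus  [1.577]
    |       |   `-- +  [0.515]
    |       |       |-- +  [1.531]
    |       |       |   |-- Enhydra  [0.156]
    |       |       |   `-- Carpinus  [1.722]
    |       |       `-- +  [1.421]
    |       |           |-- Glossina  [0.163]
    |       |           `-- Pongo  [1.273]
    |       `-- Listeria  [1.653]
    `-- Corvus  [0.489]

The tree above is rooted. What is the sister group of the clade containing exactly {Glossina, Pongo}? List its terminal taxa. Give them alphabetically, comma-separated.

The clade containing exactly {Glossina, Pongo} attaches to the tree at the node subtending ((Enhydra,Carpinus),(Glossina,Pongo)).
The other lineage descending from that same node — the sister group — is (Enhydra,Carpinus); its 2 tips in alphabetical order are the answer.

Carpinus, Enhydra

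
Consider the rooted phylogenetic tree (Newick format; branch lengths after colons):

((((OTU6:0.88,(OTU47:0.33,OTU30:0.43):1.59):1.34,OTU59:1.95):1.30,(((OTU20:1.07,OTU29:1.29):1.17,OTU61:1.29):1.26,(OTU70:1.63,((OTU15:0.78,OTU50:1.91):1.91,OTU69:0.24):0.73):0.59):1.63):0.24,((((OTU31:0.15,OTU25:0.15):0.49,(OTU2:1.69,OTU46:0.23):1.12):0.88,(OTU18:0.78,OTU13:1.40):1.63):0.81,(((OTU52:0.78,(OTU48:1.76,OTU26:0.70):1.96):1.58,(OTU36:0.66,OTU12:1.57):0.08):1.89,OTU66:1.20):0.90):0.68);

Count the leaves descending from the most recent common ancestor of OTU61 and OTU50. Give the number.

7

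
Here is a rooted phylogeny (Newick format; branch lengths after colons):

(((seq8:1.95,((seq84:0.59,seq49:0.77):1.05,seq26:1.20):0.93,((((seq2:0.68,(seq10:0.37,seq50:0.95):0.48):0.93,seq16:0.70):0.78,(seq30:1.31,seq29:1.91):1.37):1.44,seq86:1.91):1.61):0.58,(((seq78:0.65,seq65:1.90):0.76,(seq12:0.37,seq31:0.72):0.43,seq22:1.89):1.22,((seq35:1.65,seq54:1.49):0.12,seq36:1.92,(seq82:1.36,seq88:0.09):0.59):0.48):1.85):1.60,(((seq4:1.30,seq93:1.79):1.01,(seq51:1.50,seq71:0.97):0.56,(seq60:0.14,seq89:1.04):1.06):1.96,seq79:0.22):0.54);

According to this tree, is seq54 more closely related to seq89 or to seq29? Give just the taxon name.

The MRCA of seq54 and seq29 subtends ((seq8,((seq84,seq49),seq26),((((seq2,(seq10,seq50)),seq16),(seq30,seq29)),seq86)),(((seq78,seq65),(seq12,seq31),seq22),((seq35,seq54),seq36,(seq82,seq88)))) (21 taxa).
The MRCA of seq54 and seq89 is the root, subtending the entire tree (28 taxa).
The first is nested inside the second, so seq54 shares a more recent common ancestor with seq29.

seq29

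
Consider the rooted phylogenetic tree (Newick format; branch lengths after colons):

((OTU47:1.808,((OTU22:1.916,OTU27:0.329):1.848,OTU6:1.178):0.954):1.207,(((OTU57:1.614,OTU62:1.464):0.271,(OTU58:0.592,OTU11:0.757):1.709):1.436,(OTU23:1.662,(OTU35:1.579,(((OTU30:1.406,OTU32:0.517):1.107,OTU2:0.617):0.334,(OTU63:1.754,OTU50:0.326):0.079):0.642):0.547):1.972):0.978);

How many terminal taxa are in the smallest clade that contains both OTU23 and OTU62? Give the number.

The MRCA of OTU23 and OTU62 is the node subtending (((OTU57,OTU62),(OTU58,OTU11)),(OTU23,(OTU35,(((OTU30,OTU32),OTU2),(OTU63,OTU50))))).
That clade contains 11 terminal taxa: OTU11, OTU2, OTU23, OTU30, OTU32, OTU35, OTU50, OTU57, OTU58, OTU62, OTU63.

11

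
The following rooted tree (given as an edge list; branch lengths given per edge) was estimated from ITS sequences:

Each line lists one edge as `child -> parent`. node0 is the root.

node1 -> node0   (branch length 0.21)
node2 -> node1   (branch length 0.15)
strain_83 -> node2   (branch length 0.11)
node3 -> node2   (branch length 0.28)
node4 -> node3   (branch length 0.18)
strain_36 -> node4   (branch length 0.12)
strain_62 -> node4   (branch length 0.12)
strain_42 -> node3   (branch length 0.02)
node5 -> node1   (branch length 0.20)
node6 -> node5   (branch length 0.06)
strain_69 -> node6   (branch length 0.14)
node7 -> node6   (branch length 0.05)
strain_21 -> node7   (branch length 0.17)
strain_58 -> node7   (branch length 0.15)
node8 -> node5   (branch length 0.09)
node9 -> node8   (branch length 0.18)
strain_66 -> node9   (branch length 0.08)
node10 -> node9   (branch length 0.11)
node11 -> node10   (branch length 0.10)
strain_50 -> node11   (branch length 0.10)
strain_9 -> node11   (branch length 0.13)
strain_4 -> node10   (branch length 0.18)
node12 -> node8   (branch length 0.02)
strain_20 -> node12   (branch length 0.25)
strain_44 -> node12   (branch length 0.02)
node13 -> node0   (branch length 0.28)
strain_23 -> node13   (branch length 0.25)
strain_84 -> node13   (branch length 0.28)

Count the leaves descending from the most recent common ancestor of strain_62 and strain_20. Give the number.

The MRCA of strain_62 and strain_20 is the node subtending ((strain_83,((strain_36,strain_62),strain_42)),((strain_69,(strain_21,strain_58)),((strain_66,((strain_50,strain_9),strain_4)),(strain_20,strain_44)))).
That clade contains 13 terminal taxa: strain_20, strain_21, strain_36, strain_4, strain_42, strain_44, strain_50, strain_58, strain_62, strain_66, strain_69, strain_83, strain_9.

13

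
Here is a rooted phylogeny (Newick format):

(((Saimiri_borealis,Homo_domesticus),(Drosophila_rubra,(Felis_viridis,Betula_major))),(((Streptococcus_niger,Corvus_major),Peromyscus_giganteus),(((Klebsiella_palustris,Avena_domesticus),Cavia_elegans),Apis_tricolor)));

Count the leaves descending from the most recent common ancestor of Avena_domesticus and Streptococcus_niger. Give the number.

The MRCA of Avena_domesticus and Streptococcus_niger is the node subtending (((Streptococcus_niger,Corvus_major),Peromyscus_giganteus),(((Klebsiella_palustris,Avena_domesticus),Cavia_elegans),Apis_tricolor)).
That clade contains 7 terminal taxa: Apis_tricolor, Avena_domesticus, Cavia_elegans, Corvus_major, Klebsiella_palustris, Peromyscus_giganteus, Streptococcus_niger.

7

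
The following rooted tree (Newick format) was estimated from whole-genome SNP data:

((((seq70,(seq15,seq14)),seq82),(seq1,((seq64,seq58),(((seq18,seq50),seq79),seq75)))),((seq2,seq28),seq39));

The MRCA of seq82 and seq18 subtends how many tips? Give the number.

The MRCA of seq82 and seq18 is the node subtending (((seq70,(seq15,seq14)),seq82),(seq1,((seq64,seq58),(((seq18,seq50),seq79),seq75)))).
That clade contains 11 terminal taxa: seq1, seq14, seq15, seq18, seq50, seq58, seq64, seq70, seq75, seq79, seq82.

11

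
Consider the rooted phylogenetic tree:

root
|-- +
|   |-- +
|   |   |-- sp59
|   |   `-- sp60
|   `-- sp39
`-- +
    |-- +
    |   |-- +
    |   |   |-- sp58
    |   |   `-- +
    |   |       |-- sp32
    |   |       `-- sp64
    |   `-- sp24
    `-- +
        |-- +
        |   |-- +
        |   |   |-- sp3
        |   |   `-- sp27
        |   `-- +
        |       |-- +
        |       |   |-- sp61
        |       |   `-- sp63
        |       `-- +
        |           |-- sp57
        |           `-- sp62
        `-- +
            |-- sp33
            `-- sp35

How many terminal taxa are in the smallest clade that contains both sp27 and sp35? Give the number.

8

The MRCA of sp27 and sp35 is the node subtending (((sp3,sp27),((sp61,sp63),(sp57,sp62))),(sp33,sp35)).
That clade contains 8 terminal taxa: sp27, sp3, sp33, sp35, sp57, sp61, sp62, sp63.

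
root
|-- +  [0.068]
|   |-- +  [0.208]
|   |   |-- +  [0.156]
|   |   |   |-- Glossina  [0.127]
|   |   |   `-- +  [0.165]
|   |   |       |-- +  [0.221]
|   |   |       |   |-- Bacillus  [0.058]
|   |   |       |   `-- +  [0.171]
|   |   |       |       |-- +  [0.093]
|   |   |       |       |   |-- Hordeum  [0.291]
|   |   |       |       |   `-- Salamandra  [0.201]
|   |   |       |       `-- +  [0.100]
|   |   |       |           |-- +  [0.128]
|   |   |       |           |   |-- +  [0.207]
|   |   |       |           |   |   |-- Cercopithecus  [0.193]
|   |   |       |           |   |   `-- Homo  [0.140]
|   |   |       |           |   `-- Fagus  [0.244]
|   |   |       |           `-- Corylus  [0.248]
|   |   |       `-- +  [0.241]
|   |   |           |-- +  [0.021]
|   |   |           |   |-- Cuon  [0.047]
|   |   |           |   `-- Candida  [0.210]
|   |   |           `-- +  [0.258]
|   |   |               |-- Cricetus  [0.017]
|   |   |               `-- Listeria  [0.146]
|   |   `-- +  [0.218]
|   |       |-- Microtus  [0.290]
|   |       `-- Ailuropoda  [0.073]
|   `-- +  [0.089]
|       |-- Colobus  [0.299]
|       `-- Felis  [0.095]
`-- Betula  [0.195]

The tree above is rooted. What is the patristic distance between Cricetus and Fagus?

1.380

The path runs Cricetus → … → MRCA → … → Fagus; the MRCA is the node subtending ((Bacillus,((Hordeum,Salamandra),(((Cercopithecus,Homo),Fagus),Corylus))),((Cuon,Candida),(Cricetus,Listeria))).
Branch lengths along that path: 0.017 + 0.258 + 0.241 + 0.221 + 0.171 + 0.100 + 0.128 + 0.244 = 1.380.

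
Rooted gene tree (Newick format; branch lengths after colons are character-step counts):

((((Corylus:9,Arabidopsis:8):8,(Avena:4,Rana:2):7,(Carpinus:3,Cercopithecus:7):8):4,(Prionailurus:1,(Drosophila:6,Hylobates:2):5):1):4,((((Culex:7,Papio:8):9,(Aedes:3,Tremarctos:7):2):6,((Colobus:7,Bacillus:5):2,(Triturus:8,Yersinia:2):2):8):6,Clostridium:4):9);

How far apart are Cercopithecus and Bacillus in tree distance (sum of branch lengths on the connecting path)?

The path runs Cercopithecus → … → MRCA → … → Bacillus; the MRCA is the root of the tree.
Branch lengths along that path: 7 + 8 + 4 + 4 + 9 + 6 + 8 + 2 + 5 = 53.

53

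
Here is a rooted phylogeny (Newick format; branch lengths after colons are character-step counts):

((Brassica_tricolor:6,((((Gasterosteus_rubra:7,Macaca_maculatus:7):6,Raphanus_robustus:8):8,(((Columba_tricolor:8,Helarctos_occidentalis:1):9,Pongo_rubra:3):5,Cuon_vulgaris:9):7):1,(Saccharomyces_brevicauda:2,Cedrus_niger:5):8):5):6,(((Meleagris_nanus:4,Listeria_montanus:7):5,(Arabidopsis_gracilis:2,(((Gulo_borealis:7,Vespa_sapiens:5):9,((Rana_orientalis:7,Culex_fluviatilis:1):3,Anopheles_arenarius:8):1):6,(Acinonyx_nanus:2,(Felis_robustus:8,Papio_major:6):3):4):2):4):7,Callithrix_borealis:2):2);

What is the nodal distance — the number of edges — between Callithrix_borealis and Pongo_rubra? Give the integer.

The MRCA of Callithrix_borealis and Pongo_rubra is the root of the tree.
From Callithrix_borealis up to that node: 2 branches. From Pongo_rubra up to the same node: 6 branches. Total: 2 + 6 = 8.

8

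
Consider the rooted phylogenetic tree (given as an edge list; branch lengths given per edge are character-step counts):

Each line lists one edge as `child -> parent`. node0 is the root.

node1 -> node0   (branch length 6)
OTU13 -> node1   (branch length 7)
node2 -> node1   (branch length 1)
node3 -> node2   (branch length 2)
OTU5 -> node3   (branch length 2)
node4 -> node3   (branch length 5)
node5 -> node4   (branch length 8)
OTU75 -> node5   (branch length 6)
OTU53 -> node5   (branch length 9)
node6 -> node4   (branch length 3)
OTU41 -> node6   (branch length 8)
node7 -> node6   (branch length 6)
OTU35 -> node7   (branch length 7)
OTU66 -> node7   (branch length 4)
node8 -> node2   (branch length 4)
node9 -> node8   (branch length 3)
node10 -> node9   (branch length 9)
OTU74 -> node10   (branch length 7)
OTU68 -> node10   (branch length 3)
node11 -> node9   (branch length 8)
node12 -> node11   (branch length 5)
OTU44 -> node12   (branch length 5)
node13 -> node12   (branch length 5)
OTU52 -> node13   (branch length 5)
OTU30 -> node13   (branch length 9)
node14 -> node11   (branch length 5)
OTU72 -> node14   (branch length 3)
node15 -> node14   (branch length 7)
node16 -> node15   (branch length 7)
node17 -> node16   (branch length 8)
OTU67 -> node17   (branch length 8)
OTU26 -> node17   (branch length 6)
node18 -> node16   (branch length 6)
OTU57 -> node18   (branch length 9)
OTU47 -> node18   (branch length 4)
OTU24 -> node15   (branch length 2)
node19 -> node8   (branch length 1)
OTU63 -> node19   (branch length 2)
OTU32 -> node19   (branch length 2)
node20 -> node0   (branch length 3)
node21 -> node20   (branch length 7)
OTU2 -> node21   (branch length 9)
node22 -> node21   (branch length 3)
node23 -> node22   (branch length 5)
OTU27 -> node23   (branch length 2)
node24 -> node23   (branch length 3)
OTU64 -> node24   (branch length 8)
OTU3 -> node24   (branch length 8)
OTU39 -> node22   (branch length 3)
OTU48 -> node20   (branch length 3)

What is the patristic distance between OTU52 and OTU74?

39

The path runs OTU52 → … → MRCA → … → OTU74; the MRCA is the node subtending ((OTU74,OTU68),((OTU44,(OTU52,OTU30)),(OTU72,(((OTU67,OTU26),(OTU57,OTU47)),OTU24)))).
Branch lengths along that path: 5 + 5 + 5 + 8 + 9 + 7 = 39.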